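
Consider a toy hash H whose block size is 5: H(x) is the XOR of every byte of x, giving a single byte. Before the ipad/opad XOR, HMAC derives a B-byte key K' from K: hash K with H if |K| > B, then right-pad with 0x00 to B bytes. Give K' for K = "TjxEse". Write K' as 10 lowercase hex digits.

1500000000

|K| = 6 > B = 5, so first hash the key.
H(K): XOR 54⊕6a⊕78⊕45⊕73⊕65 = 15.
Zero-pad H(K) = 15 to 5 bytes: K' = 15 00 00 00 00.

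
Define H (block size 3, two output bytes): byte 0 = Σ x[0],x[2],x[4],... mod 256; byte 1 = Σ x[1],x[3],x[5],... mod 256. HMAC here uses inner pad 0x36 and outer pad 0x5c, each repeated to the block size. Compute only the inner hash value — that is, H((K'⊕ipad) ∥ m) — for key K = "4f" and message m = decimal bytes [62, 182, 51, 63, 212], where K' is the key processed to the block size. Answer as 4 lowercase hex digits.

Key "4f" = 34 66 is 2 bytes ≤ B = 3; zero-pad to 3 bytes: K' = 34 66 00.
K' ⊕ ipad = 02 50 36.
Inner input = 02 50 36 ∥ 3e b6 33 3f d4.
Inner hash: even-index sum = 301 mod 256 = 45; odd-index sum = 405 mod 256 = 149 → 2d 95.

2d95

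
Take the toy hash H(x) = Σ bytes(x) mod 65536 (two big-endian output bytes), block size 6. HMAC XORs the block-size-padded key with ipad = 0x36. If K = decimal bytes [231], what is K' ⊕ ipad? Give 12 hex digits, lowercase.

d13636363636

Key decimal bytes [231] = e7 is 1 byte ≤ B = 6; zero-pad to 6 bytes: K' = e7 00 00 00 00 00.
XOR each byte with 0x36: e7⊕36=d1, 00⊕36=36, 00⊕36=36, 00⊕36=36, 00⊕36=36, 00⊕36=36.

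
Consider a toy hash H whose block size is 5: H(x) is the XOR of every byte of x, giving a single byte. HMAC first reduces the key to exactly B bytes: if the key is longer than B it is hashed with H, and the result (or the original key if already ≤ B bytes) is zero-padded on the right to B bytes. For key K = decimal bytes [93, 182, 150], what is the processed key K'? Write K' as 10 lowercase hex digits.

Key decimal bytes [93, 182, 150] = 5d b6 96 is 3 bytes ≤ B = 5; zero-pad to 5 bytes: K' = 5d b6 96 00 00.

5db6960000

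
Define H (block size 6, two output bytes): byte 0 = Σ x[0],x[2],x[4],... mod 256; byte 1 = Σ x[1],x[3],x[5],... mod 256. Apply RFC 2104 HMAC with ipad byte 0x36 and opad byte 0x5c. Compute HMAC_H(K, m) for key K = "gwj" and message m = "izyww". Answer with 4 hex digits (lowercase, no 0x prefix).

Key "gwj" = 67 77 6a is 3 bytes ≤ B = 6; zero-pad to 6 bytes: K' = 67 77 6a 00 00 00.
K' ⊕ ipad = 51 41 5c 36 36 36.  K' ⊕ opad = 3b 2b 36 5c 5c 5c.
Inner input = (K'⊕ipad) ∥ m = 51 41 5c 36 36 36 ∥ 69 7a 79 77 77.
Inner hash: even-index sum = 572 mod 256 = 60; odd-index sum = 414 mod 256 = 158 → 3c 9e.
Outer input = (K'⊕opad) ∥ inner = 3b 2b 36 5c 5c 5c ∥ 3c 9e.
Outer hash (tag): even-index sum = 265 mod 256 = 9; odd-index sum = 385 mod 256 = 129 → 09 81.

0981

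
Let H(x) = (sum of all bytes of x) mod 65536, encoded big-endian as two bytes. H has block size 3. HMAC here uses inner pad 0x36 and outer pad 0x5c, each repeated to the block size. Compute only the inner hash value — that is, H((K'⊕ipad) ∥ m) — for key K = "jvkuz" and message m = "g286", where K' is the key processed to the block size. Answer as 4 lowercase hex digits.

Key "jvkuz" = 6a 76 6b 75 7a is 5 bytes > B = 3, so hash it first: H(key) = 02 3a, then zero-pad to 3 bytes: K' = 02 3a 00.
K' ⊕ ipad = 34 0c 36.
Inner input = 34 0c 36 ∥ 67 32 38 36.
Inner hash: sum = 52+12+54+103+50+56+54 = 381 → 01 7d.

017d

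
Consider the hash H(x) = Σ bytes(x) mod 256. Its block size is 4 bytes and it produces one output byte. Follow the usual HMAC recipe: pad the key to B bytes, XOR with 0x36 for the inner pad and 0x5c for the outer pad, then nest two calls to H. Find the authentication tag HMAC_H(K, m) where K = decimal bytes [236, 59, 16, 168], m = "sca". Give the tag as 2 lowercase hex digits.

Key decimal bytes [236, 59, 16, 168] = ec 3b 10 a8 is exactly B = 4 bytes: K' = ec 3b 10 a8.
K' ⊕ ipad = da 0d 26 9e.  K' ⊕ opad = b0 67 4c f4.
Inner input = (K'⊕ipad) ∥ m = da 0d 26 9e ∥ 73 63 61.
Inner hash: sum = 218+13+38+158+115+99+97 = 738; mod 256 = 226 → e2.
Outer input = (K'⊕opad) ∥ inner = b0 67 4c f4 ∥ e2.
Outer hash (tag): sum = 176+103+76+244+226 = 825; mod 256 = 57 → 39.

39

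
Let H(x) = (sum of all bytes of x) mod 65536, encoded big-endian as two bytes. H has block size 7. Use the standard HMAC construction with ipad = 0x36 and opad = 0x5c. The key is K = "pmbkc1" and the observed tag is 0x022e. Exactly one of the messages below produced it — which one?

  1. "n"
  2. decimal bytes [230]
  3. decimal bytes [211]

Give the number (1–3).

1

Key "pmbkc1" = 70 6d 62 6b 63 31 is 6 bytes ≤ B = 7; zero-pad to 7 bytes: K' = 70 6d 62 6b 63 31 00.
K' ⊕ ipad = 46 5b 54 5d 55 07 36; K' ⊕ opad = 2c 31 3e 37 3f 6d 5c.
m1: inner = H(46 5b 54 5d 55 07 36 6e) = 02 52; tag = H(2c 31 3e 37 3f 6d 5c 02 52) = 022e ← matches
m2: inner = H(46 5b 54 5d 55 07 36 e6) = 02 ca; tag = H(2c 31 3e 37 3f 6d 5c 02 ca) = 02a6
m3: inner = H(46 5b 54 5d 55 07 36 d3) = 02 b7; tag = H(2c 31 3e 37 3f 6d 5c 02 b7) = 0293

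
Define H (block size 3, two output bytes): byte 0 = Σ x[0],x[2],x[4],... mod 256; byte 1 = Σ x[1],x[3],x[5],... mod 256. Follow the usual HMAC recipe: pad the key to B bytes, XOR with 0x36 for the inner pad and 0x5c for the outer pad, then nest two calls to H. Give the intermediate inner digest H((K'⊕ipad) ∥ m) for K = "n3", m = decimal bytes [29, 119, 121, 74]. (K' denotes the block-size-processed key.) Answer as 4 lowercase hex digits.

Key "n3" = 6e 33 is 2 bytes ≤ B = 3; zero-pad to 3 bytes: K' = 6e 33 00.
K' ⊕ ipad = 58 05 36.
Inner input = 58 05 36 ∥ 1d 77 79 4a.
Inner hash: even-index sum = 335 mod 256 = 79; odd-index sum = 155 mod 256 = 155 → 4f 9b.

4f9b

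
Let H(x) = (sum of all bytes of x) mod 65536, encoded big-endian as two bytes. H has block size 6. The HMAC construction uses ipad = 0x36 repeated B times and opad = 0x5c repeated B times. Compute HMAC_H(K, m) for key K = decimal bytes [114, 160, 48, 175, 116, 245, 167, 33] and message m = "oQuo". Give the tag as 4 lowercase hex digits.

Key decimal bytes [114, 160, 48, 175, 116, 245, 167, 33] = 72 a0 30 af 74 f5 a7 21 is 8 bytes > B = 6, so hash it first: H(key) = 04 22, then zero-pad to 6 bytes: K' = 04 22 00 00 00 00.
K' ⊕ ipad = 32 14 36 36 36 36.  K' ⊕ opad = 58 7e 5c 5c 5c 5c.
Inner input = (K'⊕ipad) ∥ m = 32 14 36 36 36 36 ∥ 6f 51 75 6f.
Inner hash: sum = 50+20+54+54+54+54+111+81+117+111 = 706 → 02 c2.
Outer input = (K'⊕opad) ∥ inner = 58 7e 5c 5c 5c 5c ∥ 02 c2.
Outer hash (tag): sum = 88+126+92+92+92+92+2+194 = 778 → 03 0a.

030a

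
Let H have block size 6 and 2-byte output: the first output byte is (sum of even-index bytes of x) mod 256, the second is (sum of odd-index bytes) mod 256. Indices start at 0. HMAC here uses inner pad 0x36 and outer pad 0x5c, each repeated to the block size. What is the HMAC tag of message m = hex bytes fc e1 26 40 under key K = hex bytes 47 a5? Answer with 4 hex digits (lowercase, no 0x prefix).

Key hex bytes 47 a5 is 2 bytes ≤ B = 6; zero-pad to 6 bytes: K' = 47 a5 00 00 00 00.
K' ⊕ ipad = 71 93 36 36 36 36.  K' ⊕ opad = 1b f9 5c 5c 5c 5c.
Inner input = (K'⊕ipad) ∥ m = 71 93 36 36 36 36 ∥ fc e1 26 40.
Inner hash: even-index sum = 511 mod 256 = 255; odd-index sum = 544 mod 256 = 32 → ff 20.
Outer input = (K'⊕opad) ∥ inner = 1b f9 5c 5c 5c 5c ∥ ff 20.
Outer hash (tag): even-index sum = 466 mod 256 = 210; odd-index sum = 465 mod 256 = 209 → d2 d1.

d2d1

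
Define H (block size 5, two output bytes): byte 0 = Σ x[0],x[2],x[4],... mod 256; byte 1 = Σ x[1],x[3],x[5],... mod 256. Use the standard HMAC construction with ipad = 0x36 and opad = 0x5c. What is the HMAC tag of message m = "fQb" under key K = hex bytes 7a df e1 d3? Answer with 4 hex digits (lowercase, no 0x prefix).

d5bc

Key hex bytes 7a df e1 d3 is 4 bytes ≤ B = 5; zero-pad to 5 bytes: K' = 7a df e1 d3 00.
K' ⊕ ipad = 4c e9 d7 e5 36.  K' ⊕ opad = 26 83 bd 8f 5c.
Inner input = (K'⊕ipad) ∥ m = 4c e9 d7 e5 36 ∥ 66 51 62.
Inner hash: even-index sum = 426 mod 256 = 170; odd-index sum = 662 mod 256 = 150 → aa 96.
Outer input = (K'⊕opad) ∥ inner = 26 83 bd 8f 5c ∥ aa 96.
Outer hash (tag): even-index sum = 469 mod 256 = 213; odd-index sum = 444 mod 256 = 188 → d5 bc.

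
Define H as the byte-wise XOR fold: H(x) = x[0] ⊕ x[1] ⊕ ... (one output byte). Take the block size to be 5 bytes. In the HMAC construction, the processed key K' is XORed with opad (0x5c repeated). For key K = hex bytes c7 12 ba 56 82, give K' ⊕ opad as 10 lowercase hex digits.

9b4ee60ade

Key hex bytes c7 12 ba 56 82 is exactly B = 5 bytes: K' = c7 12 ba 56 82.
XOR each byte with 0x5c: c7⊕5c=9b, 12⊕5c=4e, ba⊕5c=e6, 56⊕5c=0a, 82⊕5c=de.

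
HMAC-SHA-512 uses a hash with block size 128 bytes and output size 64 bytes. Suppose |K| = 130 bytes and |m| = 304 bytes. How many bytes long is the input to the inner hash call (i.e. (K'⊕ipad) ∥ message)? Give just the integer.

Key is 130 > 128 bytes, so it is hashed to 64 bytes then zero-padded to 128: |K'| = 128.
Inner input = (K'⊕ipad) ∥ m → 128 + 304 = 432 bytes.

432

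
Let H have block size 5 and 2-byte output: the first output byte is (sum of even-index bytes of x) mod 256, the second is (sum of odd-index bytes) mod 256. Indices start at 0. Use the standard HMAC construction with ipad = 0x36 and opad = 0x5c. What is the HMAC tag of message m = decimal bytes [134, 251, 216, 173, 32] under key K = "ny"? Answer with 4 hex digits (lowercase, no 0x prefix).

eded

Key "ny" = 6e 79 is 2 bytes ≤ B = 5; zero-pad to 5 bytes: K' = 6e 79 00 00 00.
K' ⊕ ipad = 58 4f 36 36 36.  K' ⊕ opad = 32 25 5c 5c 5c.
Inner input = (K'⊕ipad) ∥ m = 58 4f 36 36 36 ∥ 86 fb d8 ad 20.
Inner hash: even-index sum = 620 mod 256 = 108; odd-index sum = 515 mod 256 = 3 → 6c 03.
Outer input = (K'⊕opad) ∥ inner = 32 25 5c 5c 5c ∥ 6c 03.
Outer hash (tag): even-index sum = 237 mod 256 = 237; odd-index sum = 237 mod 256 = 237 → ed ed.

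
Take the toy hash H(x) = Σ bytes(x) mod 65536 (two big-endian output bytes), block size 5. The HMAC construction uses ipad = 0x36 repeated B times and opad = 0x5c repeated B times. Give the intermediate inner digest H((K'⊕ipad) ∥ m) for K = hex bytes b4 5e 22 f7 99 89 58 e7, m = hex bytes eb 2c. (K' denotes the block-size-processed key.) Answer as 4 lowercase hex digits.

Key hex bytes b4 5e 22 f7 99 89 58 e7 is 8 bytes > B = 5, so hash it first: H(key) = 04 8c, then zero-pad to 5 bytes: K' = 04 8c 00 00 00.
K' ⊕ ipad = 32 ba 36 36 36.
Inner input = 32 ba 36 36 36 ∥ eb 2c.
Inner hash: sum = 50+186+54+54+54+235+44 = 677 → 02 a5.

02a5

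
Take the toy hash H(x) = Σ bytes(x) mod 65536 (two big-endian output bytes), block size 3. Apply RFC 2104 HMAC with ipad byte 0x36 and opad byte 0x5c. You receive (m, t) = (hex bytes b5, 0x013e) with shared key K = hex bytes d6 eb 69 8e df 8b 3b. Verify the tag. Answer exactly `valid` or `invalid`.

Key hex bytes d6 eb 69 8e df 8b 3b is 7 bytes > B = 3, so hash it first: H(key) = 04 5d, then zero-pad to 3 bytes: K' = 04 5d 00.
K' ⊕ ipad = 32 6b 36; K' ⊕ opad = 58 01 5c.
Inner hash: sum = 50+107+54+181 = 392 → 01 88.
Outer hash (recomputed tag): sum = 88+1+92+1+136 = 318 → 01 3e.
Recomputed tag = 013e; claimed = 013e → match.

valid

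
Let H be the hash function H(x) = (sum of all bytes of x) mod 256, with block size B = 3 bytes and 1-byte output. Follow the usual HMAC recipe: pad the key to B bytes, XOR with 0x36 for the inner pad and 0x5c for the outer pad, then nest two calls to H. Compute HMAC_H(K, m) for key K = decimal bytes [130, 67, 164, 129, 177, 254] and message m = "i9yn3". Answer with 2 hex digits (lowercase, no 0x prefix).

54

Key decimal bytes [130, 67, 164, 129, 177, 254] = 82 43 a4 81 b1 fe is 6 bytes > B = 3, so hash it first: H(key) = 99, then zero-pad to 3 bytes: K' = 99 00 00.
K' ⊕ ipad = af 36 36.  K' ⊕ opad = c5 5c 5c.
Inner input = (K'⊕ipad) ∥ m = af 36 36 ∥ 69 39 79 6e 33.
Inner hash: sum = 175+54+54+105+57+121+110+51 = 727; mod 256 = 215 → d7.
Outer input = (K'⊕opad) ∥ inner = c5 5c 5c ∥ d7.
Outer hash (tag): sum = 197+92+92+215 = 596; mod 256 = 84 → 54.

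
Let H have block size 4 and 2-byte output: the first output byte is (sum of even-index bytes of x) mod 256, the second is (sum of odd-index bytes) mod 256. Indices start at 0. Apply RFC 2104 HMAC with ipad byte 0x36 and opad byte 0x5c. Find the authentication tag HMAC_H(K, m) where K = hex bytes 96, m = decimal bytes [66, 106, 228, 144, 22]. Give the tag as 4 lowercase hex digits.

Key hex bytes 96 is 1 byte ≤ B = 4; zero-pad to 4 bytes: K' = 96 00 00 00.
K' ⊕ ipad = a0 36 36 36.  K' ⊕ opad = ca 5c 5c 5c.
Inner input = (K'⊕ipad) ∥ m = a0 36 36 36 ∥ 42 6a e4 90 16.
Inner hash: even-index sum = 530 mod 256 = 18; odd-index sum = 358 mod 256 = 102 → 12 66.
Outer input = (K'⊕opad) ∥ inner = ca 5c 5c 5c ∥ 12 66.
Outer hash (tag): even-index sum = 312 mod 256 = 56; odd-index sum = 286 mod 256 = 30 → 38 1e.

381e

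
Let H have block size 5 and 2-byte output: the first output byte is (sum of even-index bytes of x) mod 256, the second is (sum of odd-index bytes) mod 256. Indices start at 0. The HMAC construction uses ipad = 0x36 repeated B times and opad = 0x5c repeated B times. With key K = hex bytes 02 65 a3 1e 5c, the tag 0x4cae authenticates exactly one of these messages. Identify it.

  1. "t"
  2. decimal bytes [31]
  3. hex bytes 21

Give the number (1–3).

Key hex bytes 02 65 a3 1e 5c is exactly B = 5 bytes: K' = 02 65 a3 1e 5c.
K' ⊕ ipad = 34 53 95 28 6a; K' ⊕ opad = 5e 39 ff 42 00.
m1: inner = H(34 53 95 28 6a 74) = 33 ef; tag = H(5e 39 ff 42 00 33 ef) = 4cae ← matches
m2: inner = H(34 53 95 28 6a 1f) = 33 9a; tag = H(5e 39 ff 42 00 33 9a) = f7ae
m3: inner = H(34 53 95 28 6a 21) = 33 9c; tag = H(5e 39 ff 42 00 33 9c) = f9ae

1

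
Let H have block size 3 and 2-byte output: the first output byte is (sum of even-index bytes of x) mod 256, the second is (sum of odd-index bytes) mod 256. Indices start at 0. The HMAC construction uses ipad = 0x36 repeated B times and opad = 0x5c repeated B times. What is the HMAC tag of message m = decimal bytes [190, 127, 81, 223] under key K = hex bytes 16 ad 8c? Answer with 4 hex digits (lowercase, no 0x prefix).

c429

Key hex bytes 16 ad 8c is exactly B = 3 bytes: K' = 16 ad 8c.
K' ⊕ ipad = 20 9b ba.  K' ⊕ opad = 4a f1 d0.
Inner input = (K'⊕ipad) ∥ m = 20 9b ba ∥ be 7f 51 df.
Inner hash: even-index sum = 568 mod 256 = 56; odd-index sum = 426 mod 256 = 170 → 38 aa.
Outer input = (K'⊕opad) ∥ inner = 4a f1 d0 ∥ 38 aa.
Outer hash (tag): even-index sum = 452 mod 256 = 196; odd-index sum = 297 mod 256 = 41 → c4 29.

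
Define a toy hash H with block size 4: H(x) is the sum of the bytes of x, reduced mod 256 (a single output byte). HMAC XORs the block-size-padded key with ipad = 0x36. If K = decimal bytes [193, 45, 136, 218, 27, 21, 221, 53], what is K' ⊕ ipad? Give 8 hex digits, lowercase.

Key decimal bytes [193, 45, 136, 218, 27, 21, 221, 53] = c1 2d 88 da 1b 15 dd 35 is 8 bytes > B = 4, so hash it first: H(key) = 92, then zero-pad to 4 bytes: K' = 92 00 00 00.
XOR each byte with 0x36: 92⊕36=a4, 00⊕36=36, 00⊕36=36, 00⊕36=36.

a4363636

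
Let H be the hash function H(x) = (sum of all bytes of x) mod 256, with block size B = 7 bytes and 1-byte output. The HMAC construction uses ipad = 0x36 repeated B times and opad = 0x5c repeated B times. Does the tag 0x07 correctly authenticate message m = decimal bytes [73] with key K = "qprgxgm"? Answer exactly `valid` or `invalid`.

invalid

Key "qprgxgm" = 71 70 72 67 78 67 6d is exactly B = 7 bytes: K' = 71 70 72 67 78 67 6d.
K' ⊕ ipad = 47 46 44 51 4e 51 5b; K' ⊕ opad = 2d 2c 2e 3b 24 3b 31.
Inner hash: sum = 71+70+68+81+78+81+91+73 = 613; mod 256 = 101 → 65.
Outer hash (recomputed tag): sum = 45+44+46+59+36+59+49+101 = 439; mod 256 = 183 → b7.
Recomputed tag = b7; claimed = 07 → mismatch.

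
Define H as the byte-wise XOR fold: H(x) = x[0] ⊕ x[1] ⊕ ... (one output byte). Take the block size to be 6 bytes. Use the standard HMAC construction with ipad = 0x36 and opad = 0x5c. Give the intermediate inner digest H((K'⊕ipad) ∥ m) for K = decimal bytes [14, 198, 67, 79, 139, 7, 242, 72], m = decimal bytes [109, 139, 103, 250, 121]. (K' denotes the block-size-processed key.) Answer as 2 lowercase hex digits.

f0

Key decimal bytes [14, 198, 67, 79, 139, 7, 242, 72] = 0e c6 43 4f 8b 07 f2 48 is 8 bytes > B = 6, so hash it first: H(key) = f2, then zero-pad to 6 bytes: K' = f2 00 00 00 00 00.
K' ⊕ ipad = c4 36 36 36 36 36.
Inner input = c4 36 36 36 36 36 ∥ 6d 8b 67 fa 79.
Inner hash: XOR c4⊕36⊕36⊕36⊕36⊕36⊕6d⊕8b⊕67⊕fa⊕79 = f0.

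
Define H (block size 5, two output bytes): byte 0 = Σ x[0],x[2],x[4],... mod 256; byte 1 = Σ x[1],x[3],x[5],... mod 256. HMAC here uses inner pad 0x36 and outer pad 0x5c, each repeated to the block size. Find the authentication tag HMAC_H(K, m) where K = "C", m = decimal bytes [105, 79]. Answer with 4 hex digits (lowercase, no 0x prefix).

ace8

Key "C" = 43 is 1 byte ≤ B = 5; zero-pad to 5 bytes: K' = 43 00 00 00 00.
K' ⊕ ipad = 75 36 36 36 36.  K' ⊕ opad = 1f 5c 5c 5c 5c.
Inner input = (K'⊕ipad) ∥ m = 75 36 36 36 36 ∥ 69 4f.
Inner hash: even-index sum = 304 mod 256 = 48; odd-index sum = 213 mod 256 = 213 → 30 d5.
Outer input = (K'⊕opad) ∥ inner = 1f 5c 5c 5c 5c ∥ 30 d5.
Outer hash (tag): even-index sum = 428 mod 256 = 172; odd-index sum = 232 mod 256 = 232 → ac e8.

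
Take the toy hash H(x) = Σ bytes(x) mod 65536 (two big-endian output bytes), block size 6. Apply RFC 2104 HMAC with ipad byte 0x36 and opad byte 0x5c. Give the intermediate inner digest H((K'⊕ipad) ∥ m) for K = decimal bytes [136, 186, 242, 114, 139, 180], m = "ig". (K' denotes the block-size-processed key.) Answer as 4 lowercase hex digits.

0461

Key decimal bytes [136, 186, 242, 114, 139, 180] = 88 ba f2 72 8b b4 is exactly B = 6 bytes: K' = 88 ba f2 72 8b b4.
K' ⊕ ipad = be 8c c4 44 bd 82.
Inner input = be 8c c4 44 bd 82 ∥ 69 67.
Inner hash: sum = 190+140+196+68+189+130+105+103 = 1121 → 04 61.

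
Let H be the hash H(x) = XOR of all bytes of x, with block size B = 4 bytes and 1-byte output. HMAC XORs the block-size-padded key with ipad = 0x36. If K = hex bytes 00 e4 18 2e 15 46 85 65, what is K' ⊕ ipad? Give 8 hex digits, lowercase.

57363636

Key hex bytes 00 e4 18 2e 15 46 85 65 is 8 bytes > B = 4, so hash it first: H(key) = 61, then zero-pad to 4 bytes: K' = 61 00 00 00.
XOR each byte with 0x36: 61⊕36=57, 00⊕36=36, 00⊕36=36, 00⊕36=36.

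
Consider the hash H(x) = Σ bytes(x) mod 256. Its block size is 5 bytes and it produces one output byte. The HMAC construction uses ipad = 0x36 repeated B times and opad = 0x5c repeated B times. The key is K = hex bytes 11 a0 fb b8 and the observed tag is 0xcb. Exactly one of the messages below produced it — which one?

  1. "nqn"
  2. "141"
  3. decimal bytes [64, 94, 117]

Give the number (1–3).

Key hex bytes 11 a0 fb b8 is 4 bytes ≤ B = 5; zero-pad to 5 bytes: K' = 11 a0 fb b8 00.
K' ⊕ ipad = 27 96 cd 8e 36; K' ⊕ opad = 4d fc a7 e4 5c.
m1: inner = H(27 96 cd 8e 36 6e 71 6e) = 9b; tag = H(4d fc a7 e4 5c 9b) = cb ← matches
m2: inner = H(27 96 cd 8e 36 31 34 31) = e4; tag = H(4d fc a7 e4 5c e4) = 14
m3: inner = H(27 96 cd 8e 36 40 5e 75) = 61; tag = H(4d fc a7 e4 5c 61) = 91

1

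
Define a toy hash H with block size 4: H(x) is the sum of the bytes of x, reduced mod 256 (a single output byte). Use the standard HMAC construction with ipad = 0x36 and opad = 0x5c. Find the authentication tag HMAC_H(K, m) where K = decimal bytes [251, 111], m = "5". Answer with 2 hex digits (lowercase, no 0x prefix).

59

Key decimal bytes [251, 111] = fb 6f is 2 bytes ≤ B = 4; zero-pad to 4 bytes: K' = fb 6f 00 00.
K' ⊕ ipad = cd 59 36 36.  K' ⊕ opad = a7 33 5c 5c.
Inner input = (K'⊕ipad) ∥ m = cd 59 36 36 ∥ 35.
Inner hash: sum = 205+89+54+54+53 = 455; mod 256 = 199 → c7.
Outer input = (K'⊕opad) ∥ inner = a7 33 5c 5c ∥ c7.
Outer hash (tag): sum = 167+51+92+92+199 = 601; mod 256 = 89 → 59.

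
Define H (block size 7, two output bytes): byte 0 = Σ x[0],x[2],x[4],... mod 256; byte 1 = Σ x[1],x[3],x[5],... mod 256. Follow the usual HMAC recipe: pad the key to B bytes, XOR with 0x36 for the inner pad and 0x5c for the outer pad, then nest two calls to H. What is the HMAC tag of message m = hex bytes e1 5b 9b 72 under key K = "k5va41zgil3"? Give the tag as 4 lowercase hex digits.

1f0a

Key "k5va41zgil3" = 6b 35 76 61 34 31 7a 67 69 6c 33 is 11 bytes > B = 7, so hash it first: H(key) = 2b 9a, then zero-pad to 7 bytes: K' = 2b 9a 00 00 00 00 00.
K' ⊕ ipad = 1d ac 36 36 36 36 36.  K' ⊕ opad = 77 c6 5c 5c 5c 5c 5c.
Inner input = (K'⊕ipad) ∥ m = 1d ac 36 36 36 36 36 ∥ e1 5b 9b 72.
Inner hash: even-index sum = 396 mod 256 = 140; odd-index sum = 660 mod 256 = 148 → 8c 94.
Outer input = (K'⊕opad) ∥ inner = 77 c6 5c 5c 5c 5c 5c ∥ 8c 94.
Outer hash (tag): even-index sum = 543 mod 256 = 31; odd-index sum = 522 mod 256 = 10 → 1f 0a.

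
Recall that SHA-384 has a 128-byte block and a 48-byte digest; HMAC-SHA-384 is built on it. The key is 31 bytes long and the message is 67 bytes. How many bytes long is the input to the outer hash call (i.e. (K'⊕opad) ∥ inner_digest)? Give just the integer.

176

Key is 31 ≤ 128 bytes, zero-padded: |K'| = 128.
Outer input = (K'⊕opad) ∥ H(inner) → 128 + 48 = 176 bytes.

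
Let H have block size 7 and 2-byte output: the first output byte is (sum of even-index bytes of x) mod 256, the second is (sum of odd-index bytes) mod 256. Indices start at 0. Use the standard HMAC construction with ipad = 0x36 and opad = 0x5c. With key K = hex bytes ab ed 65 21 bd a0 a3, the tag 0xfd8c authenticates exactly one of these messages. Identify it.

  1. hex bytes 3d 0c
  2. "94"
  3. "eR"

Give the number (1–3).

3

Key hex bytes ab ed 65 21 bd a0 a3 is exactly B = 7 bytes: K' = ab ed 65 21 bd a0 a3.
K' ⊕ ipad = 9d db 53 17 8b 96 95; K' ⊕ opad = f7 b1 39 7d e1 fc ff.
m1: inner = H(9d db 53 17 8b 96 95 3d 0c) = 1c c5; tag = H(f7 b1 39 7d e1 fc ff 1c c5) = d546
m2: inner = H(9d db 53 17 8b 96 95 39 34) = 44 c1; tag = H(f7 b1 39 7d e1 fc ff 44 c1) = d16e
m3: inner = H(9d db 53 17 8b 96 95 65 52) = 62 ed; tag = H(f7 b1 39 7d e1 fc ff 62 ed) = fd8c ← matches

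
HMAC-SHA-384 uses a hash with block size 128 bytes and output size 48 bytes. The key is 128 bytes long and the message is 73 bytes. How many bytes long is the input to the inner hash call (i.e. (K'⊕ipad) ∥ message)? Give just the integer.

201

Key is 128 ≤ 128 bytes, zero-padded: |K'| = 128.
Inner input = (K'⊕ipad) ∥ m → 128 + 73 = 201 bytes.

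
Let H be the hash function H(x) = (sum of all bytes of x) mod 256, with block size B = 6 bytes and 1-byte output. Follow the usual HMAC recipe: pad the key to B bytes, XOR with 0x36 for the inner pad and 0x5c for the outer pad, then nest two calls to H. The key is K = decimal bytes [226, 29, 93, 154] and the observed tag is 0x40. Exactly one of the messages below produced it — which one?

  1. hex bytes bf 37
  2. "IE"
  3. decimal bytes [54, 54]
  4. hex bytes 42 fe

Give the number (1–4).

4

Key decimal bytes [226, 29, 93, 154] = e2 1d 5d 9a is 4 bytes ≤ B = 6; zero-pad to 6 bytes: K' = e2 1d 5d 9a 00 00.
K' ⊕ ipad = d4 2b 6b ac 36 36; K' ⊕ opad = be 41 01 c6 5c 5c.
m1: inner = H(d4 2b 6b ac 36 36 bf 37) = 78; tag = H(be 41 01 c6 5c 5c 78) = f6
m2: inner = H(d4 2b 6b ac 36 36 49 45) = 10; tag = H(be 41 01 c6 5c 5c 10) = 8e
m3: inner = H(d4 2b 6b ac 36 36 36 36) = ee; tag = H(be 41 01 c6 5c 5c ee) = 6c
m4: inner = H(d4 2b 6b ac 36 36 42 fe) = c2; tag = H(be 41 01 c6 5c 5c c2) = 40 ← matches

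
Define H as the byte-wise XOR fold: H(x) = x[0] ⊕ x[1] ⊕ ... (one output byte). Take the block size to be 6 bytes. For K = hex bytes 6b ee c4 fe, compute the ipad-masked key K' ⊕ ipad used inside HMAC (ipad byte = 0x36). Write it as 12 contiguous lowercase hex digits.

Key hex bytes 6b ee c4 fe is 4 bytes ≤ B = 6; zero-pad to 6 bytes: K' = 6b ee c4 fe 00 00.
XOR each byte with 0x36: 6b⊕36=5d, ee⊕36=d8, c4⊕36=f2, fe⊕36=c8, 00⊕36=36, 00⊕36=36.

5dd8f2c83636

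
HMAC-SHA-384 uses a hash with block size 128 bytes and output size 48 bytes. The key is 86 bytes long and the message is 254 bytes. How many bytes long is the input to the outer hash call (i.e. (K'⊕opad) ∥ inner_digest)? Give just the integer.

Key is 86 ≤ 128 bytes, zero-padded: |K'| = 128.
Outer input = (K'⊕opad) ∥ H(inner) → 128 + 48 = 176 bytes.

176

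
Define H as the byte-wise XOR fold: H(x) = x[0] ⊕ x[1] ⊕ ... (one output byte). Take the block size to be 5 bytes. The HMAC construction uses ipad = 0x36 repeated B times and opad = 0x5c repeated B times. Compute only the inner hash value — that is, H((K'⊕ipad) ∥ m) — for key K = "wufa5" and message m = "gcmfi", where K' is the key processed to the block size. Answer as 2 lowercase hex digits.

60

Key "wufa5" = 77 75 66 61 35 is exactly B = 5 bytes: K' = 77 75 66 61 35.
K' ⊕ ipad = 41 43 50 57 03.
Inner input = 41 43 50 57 03 ∥ 67 63 6d 66 69.
Inner hash: XOR 41⊕43⊕50⊕57⊕03⊕67⊕63⊕6d⊕66⊕69 = 60.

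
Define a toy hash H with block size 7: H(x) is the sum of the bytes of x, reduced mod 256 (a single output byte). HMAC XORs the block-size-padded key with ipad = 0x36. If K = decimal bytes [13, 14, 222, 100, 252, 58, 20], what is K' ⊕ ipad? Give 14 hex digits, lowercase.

3b38e852ca0c22

Key decimal bytes [13, 14, 222, 100, 252, 58, 20] = 0d 0e de 64 fc 3a 14 is exactly B = 7 bytes: K' = 0d 0e de 64 fc 3a 14.
XOR each byte with 0x36: 0d⊕36=3b, 0e⊕36=38, de⊕36=e8, 64⊕36=52, fc⊕36=ca, 3a⊕36=0c, 14⊕36=22.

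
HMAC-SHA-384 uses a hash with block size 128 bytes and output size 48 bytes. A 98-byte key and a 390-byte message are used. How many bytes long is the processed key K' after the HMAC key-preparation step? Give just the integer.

128

Key is 98 ≤ 128 bytes, zero-padded: |K'| = 128.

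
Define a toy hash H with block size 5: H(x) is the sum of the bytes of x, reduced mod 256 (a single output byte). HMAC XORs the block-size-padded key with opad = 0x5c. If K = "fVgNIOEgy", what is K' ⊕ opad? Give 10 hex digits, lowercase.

725c5c5c5c

Key "fVgNIOEgy" = 66 56 67 4e 49 4f 45 67 79 is 9 bytes > B = 5, so hash it first: H(key) = 2e, then zero-pad to 5 bytes: K' = 2e 00 00 00 00.
XOR each byte with 0x5c: 2e⊕5c=72, 00⊕5c=5c, 00⊕5c=5c, 00⊕5c=5c, 00⊕5c=5c.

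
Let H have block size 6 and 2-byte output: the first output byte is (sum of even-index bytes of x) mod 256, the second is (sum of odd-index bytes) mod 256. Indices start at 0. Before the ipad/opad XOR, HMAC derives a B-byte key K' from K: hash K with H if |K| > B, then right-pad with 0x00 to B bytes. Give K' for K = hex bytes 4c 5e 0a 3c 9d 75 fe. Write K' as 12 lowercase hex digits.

f10f00000000

|K| = 7 > B = 6, so first hash the key.
H(K): even-index sum = 497 mod 256 = 241; odd-index sum = 271 mod 256 = 15 → f1 0f.
Zero-pad H(K) = f1 0f to 6 bytes: K' = f1 0f 00 00 00 00.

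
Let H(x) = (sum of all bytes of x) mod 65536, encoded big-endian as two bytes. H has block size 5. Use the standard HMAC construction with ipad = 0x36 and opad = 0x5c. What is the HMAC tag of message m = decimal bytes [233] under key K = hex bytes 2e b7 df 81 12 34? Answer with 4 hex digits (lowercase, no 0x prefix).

Key hex bytes 2e b7 df 81 12 34 is 6 bytes > B = 5, so hash it first: H(key) = 02 8b, then zero-pad to 5 bytes: K' = 02 8b 00 00 00.
K' ⊕ ipad = 34 bd 36 36 36.  K' ⊕ opad = 5e d7 5c 5c 5c.
Inner input = (K'⊕ipad) ∥ m = 34 bd 36 36 36 ∥ e9.
Inner hash: sum = 52+189+54+54+54+233 = 636 → 02 7c.
Outer input = (K'⊕opad) ∥ inner = 5e d7 5c 5c 5c ∥ 02 7c.
Outer hash (tag): sum = 94+215+92+92+92+2+124 = 711 → 02 c7.

02c7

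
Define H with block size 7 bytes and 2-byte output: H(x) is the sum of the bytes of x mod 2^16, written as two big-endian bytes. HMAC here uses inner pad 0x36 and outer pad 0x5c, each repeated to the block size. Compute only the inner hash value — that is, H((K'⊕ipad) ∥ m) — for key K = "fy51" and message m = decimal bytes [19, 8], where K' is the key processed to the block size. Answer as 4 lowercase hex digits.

Key "fy51" = 66 79 35 31 is 4 bytes ≤ B = 7; zero-pad to 7 bytes: K' = 66 79 35 31 00 00 00.
K' ⊕ ipad = 50 4f 03 07 36 36 36.
Inner input = 50 4f 03 07 36 36 36 ∥ 13 08.
Inner hash: sum = 80+79+3+7+54+54+54+19+8 = 358 → 01 66.

0166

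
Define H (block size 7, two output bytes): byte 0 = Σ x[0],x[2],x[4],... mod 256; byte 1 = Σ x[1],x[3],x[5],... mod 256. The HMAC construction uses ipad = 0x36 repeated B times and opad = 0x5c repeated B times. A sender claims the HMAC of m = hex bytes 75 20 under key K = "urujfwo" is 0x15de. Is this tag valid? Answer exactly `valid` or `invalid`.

Key "urujfwo" = 75 72 75 6a 66 77 6f is exactly B = 7 bytes: K' = 75 72 75 6a 66 77 6f.
K' ⊕ ipad = 43 44 43 5c 50 41 59; K' ⊕ opad = 29 2e 29 36 3a 2b 33.
Inner hash: even-index sum = 335 mod 256 = 79; odd-index sum = 342 mod 256 = 86 → 4f 56.
Outer hash (recomputed tag): even-index sum = 277 mod 256 = 21; odd-index sum = 222 mod 256 = 222 → 15 de.
Recomputed tag = 15de; claimed = 15de → match.

valid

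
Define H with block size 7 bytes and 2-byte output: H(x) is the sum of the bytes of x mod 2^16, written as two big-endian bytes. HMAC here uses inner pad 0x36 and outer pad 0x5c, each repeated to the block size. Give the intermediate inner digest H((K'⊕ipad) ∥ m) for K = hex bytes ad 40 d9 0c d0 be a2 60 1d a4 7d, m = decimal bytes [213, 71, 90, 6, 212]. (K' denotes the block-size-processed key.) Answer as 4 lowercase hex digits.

Key hex bytes ad 40 d9 0c d0 be a2 60 1d a4 7d is 11 bytes > B = 7, so hash it first: H(key) = 05 a0, then zero-pad to 7 bytes: K' = 05 a0 00 00 00 00 00.
K' ⊕ ipad = 33 96 36 36 36 36 36.
Inner input = 33 96 36 36 36 36 36 ∥ d5 47 5a 06 d4.
Inner hash: sum = 51+150+54+54+54+54+54+213+71+90+6+212 = 1063 → 04 27.

0427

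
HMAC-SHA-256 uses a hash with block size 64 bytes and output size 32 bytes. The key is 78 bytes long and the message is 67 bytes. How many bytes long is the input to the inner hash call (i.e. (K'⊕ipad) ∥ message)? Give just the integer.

131

Key is 78 > 64 bytes, so it is hashed to 32 bytes then zero-padded to 64: |K'| = 64.
Inner input = (K'⊕ipad) ∥ m → 64 + 67 = 131 bytes.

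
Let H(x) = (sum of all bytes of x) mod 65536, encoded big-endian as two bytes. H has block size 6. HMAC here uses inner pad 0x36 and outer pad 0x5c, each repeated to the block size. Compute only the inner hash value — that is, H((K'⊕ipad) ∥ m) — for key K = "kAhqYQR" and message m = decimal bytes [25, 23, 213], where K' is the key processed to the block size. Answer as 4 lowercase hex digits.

Key "kAhqYQR" = 6b 41 68 71 59 51 52 is 7 bytes > B = 6, so hash it first: H(key) = 02 81, then zero-pad to 6 bytes: K' = 02 81 00 00 00 00.
K' ⊕ ipad = 34 b7 36 36 36 36.
Inner input = 34 b7 36 36 36 36 ∥ 19 17 d5.
Inner hash: sum = 52+183+54+54+54+54+25+23+213 = 712 → 02 c8.

02c8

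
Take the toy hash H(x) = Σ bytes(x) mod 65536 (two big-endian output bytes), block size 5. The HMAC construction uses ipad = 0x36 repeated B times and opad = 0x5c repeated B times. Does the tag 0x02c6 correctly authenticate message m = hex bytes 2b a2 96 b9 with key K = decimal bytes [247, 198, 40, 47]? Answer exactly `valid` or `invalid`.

Key decimal bytes [247, 198, 40, 47] = f7 c6 28 2f is 4 bytes ≤ B = 5; zero-pad to 5 bytes: K' = f7 c6 28 2f 00.
K' ⊕ ipad = c1 f0 1e 19 36; K' ⊕ opad = ab 9a 74 73 5c.
Inner hash: sum = 193+240+30+25+54+43+162+150+185 = 1082 → 04 3a.
Outer hash (recomputed tag): sum = 171+154+116+115+92+4+58 = 710 → 02 c6.
Recomputed tag = 02c6; claimed = 02c6 → match.

valid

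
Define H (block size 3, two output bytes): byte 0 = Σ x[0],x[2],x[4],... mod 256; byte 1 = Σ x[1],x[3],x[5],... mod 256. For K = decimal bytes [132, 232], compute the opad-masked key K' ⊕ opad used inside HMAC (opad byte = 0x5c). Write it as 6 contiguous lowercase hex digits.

d8b45c

Key decimal bytes [132, 232] = 84 e8 is 2 bytes ≤ B = 3; zero-pad to 3 bytes: K' = 84 e8 00.
XOR each byte with 0x5c: 84⊕5c=d8, e8⊕5c=b4, 00⊕5c=5c.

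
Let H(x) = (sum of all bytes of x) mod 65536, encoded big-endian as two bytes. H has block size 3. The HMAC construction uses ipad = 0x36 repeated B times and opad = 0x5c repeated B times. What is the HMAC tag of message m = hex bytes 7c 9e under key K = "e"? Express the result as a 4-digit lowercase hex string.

01cb

Key "e" = 65 is 1 byte ≤ B = 3; zero-pad to 3 bytes: K' = 65 00 00.
K' ⊕ ipad = 53 36 36.  K' ⊕ opad = 39 5c 5c.
Inner input = (K'⊕ipad) ∥ m = 53 36 36 ∥ 7c 9e.
Inner hash: sum = 83+54+54+124+158 = 473 → 01 d9.
Outer input = (K'⊕opad) ∥ inner = 39 5c 5c ∥ 01 d9.
Outer hash (tag): sum = 57+92+92+1+217 = 459 → 01 cb.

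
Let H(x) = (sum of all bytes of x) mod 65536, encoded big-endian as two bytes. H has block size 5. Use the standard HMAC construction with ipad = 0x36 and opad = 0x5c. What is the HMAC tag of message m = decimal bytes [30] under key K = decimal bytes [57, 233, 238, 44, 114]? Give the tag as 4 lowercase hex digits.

02ae

Key decimal bytes [57, 233, 238, 44, 114] = 39 e9 ee 2c 72 is exactly B = 5 bytes: K' = 39 e9 ee 2c 72.
K' ⊕ ipad = 0f df d8 1a 44.  K' ⊕ opad = 65 b5 b2 70 2e.
Inner input = (K'⊕ipad) ∥ m = 0f df d8 1a 44 ∥ 1e.
Inner hash: sum = 15+223+216+26+68+30 = 578 → 02 42.
Outer input = (K'⊕opad) ∥ inner = 65 b5 b2 70 2e ∥ 02 42.
Outer hash (tag): sum = 101+181+178+112+46+2+66 = 686 → 02 ae.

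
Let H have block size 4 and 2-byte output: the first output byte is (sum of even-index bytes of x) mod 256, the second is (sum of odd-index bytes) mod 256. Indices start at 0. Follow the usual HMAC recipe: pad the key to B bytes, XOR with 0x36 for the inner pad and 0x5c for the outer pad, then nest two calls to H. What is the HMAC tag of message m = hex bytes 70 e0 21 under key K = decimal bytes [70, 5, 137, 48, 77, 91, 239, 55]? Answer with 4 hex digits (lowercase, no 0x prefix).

b7fe

Key decimal bytes [70, 5, 137, 48, 77, 91, 239, 55] = 46 05 89 30 4d 5b ef 37 is 8 bytes > B = 4, so hash it first: H(key) = 0b c7, then zero-pad to 4 bytes: K' = 0b c7 00 00.
K' ⊕ ipad = 3d f1 36 36.  K' ⊕ opad = 57 9b 5c 5c.
Inner input = (K'⊕ipad) ∥ m = 3d f1 36 36 ∥ 70 e0 21.
Inner hash: even-index sum = 260 mod 256 = 4; odd-index sum = 519 mod 256 = 7 → 04 07.
Outer input = (K'⊕opad) ∥ inner = 57 9b 5c 5c ∥ 04 07.
Outer hash (tag): even-index sum = 183 mod 256 = 183; odd-index sum = 254 mod 256 = 254 → b7 fe.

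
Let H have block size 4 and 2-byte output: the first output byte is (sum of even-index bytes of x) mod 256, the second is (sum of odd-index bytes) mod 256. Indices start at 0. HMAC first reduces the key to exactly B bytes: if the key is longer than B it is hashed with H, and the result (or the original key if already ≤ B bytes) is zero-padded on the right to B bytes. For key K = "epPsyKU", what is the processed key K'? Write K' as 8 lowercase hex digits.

|K| = 7 > B = 4, so first hash the key.
H(K): even-index sum = 387 mod 256 = 131; odd-index sum = 302 mod 256 = 46 → 83 2e.
Zero-pad H(K) = 83 2e to 4 bytes: K' = 83 2e 00 00.

832e0000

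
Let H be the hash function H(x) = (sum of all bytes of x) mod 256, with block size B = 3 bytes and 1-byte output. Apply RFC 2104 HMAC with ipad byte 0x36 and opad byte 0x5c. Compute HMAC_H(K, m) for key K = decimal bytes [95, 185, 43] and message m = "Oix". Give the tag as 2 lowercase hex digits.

a4

Key decimal bytes [95, 185, 43] = 5f b9 2b is exactly B = 3 bytes: K' = 5f b9 2b.
K' ⊕ ipad = 69 8f 1d.  K' ⊕ opad = 03 e5 77.
Inner input = (K'⊕ipad) ∥ m = 69 8f 1d ∥ 4f 69 78.
Inner hash: sum = 105+143+29+79+105+120 = 581; mod 256 = 69 → 45.
Outer input = (K'⊕opad) ∥ inner = 03 e5 77 ∥ 45.
Outer hash (tag): sum = 3+229+119+69 = 420; mod 256 = 164 → a4.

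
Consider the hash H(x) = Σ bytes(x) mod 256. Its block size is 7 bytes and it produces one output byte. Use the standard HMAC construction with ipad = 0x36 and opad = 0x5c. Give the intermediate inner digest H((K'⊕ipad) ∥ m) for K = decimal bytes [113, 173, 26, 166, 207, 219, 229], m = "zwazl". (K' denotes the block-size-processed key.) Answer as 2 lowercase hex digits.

Key decimal bytes [113, 173, 26, 166, 207, 219, 229] = 71 ad 1a a6 cf db e5 is exactly B = 7 bytes: K' = 71 ad 1a a6 cf db e5.
K' ⊕ ipad = 47 9b 2c 90 f9 ed d3.
Inner input = 47 9b 2c 90 f9 ed d3 ∥ 7a 77 61 7a 6c.
Inner hash: sum = 71+155+44+144+249+237+211+122+119+97+122+108 = 1679; mod 256 = 143 → 8f.

8f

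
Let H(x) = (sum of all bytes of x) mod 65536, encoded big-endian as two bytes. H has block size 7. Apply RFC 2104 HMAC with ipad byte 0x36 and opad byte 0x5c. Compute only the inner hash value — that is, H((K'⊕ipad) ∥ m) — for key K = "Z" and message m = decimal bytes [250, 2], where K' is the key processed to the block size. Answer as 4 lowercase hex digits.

02ac

Key "Z" = 5a is 1 byte ≤ B = 7; zero-pad to 7 bytes: K' = 5a 00 00 00 00 00 00.
K' ⊕ ipad = 6c 36 36 36 36 36 36.
Inner input = 6c 36 36 36 36 36 36 ∥ fa 02.
Inner hash: sum = 108+54+54+54+54+54+54+250+2 = 684 → 02 ac.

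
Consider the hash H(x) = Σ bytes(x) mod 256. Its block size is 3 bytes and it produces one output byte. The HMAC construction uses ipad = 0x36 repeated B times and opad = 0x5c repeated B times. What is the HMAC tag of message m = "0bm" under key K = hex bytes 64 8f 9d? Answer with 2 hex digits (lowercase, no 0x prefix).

Key hex bytes 64 8f 9d is exactly B = 3 bytes: K' = 64 8f 9d.
K' ⊕ ipad = 52 b9 ab.  K' ⊕ opad = 38 d3 c1.
Inner input = (K'⊕ipad) ∥ m = 52 b9 ab ∥ 30 62 6d.
Inner hash: sum = 82+185+171+48+98+109 = 693; mod 256 = 181 → b5.
Outer input = (K'⊕opad) ∥ inner = 38 d3 c1 ∥ b5.
Outer hash (tag): sum = 56+211+193+181 = 641; mod 256 = 129 → 81.

81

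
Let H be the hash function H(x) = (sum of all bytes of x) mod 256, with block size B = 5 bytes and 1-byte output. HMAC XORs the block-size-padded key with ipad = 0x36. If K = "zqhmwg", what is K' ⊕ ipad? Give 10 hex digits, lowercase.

Key "zqhmwg" = 7a 71 68 6d 77 67 is 6 bytes > B = 5, so hash it first: H(key) = 9e, then zero-pad to 5 bytes: K' = 9e 00 00 00 00.
XOR each byte with 0x36: 9e⊕36=a8, 00⊕36=36, 00⊕36=36, 00⊕36=36, 00⊕36=36.

a836363636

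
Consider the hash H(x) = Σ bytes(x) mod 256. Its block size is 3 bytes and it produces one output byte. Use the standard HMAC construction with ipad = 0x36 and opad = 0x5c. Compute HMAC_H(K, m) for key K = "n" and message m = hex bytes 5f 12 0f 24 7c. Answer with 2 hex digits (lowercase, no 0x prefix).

Key "n" = 6e is 1 byte ≤ B = 3; zero-pad to 3 bytes: K' = 6e 00 00.
K' ⊕ ipad = 58 36 36.  K' ⊕ opad = 32 5c 5c.
Inner input = (K'⊕ipad) ∥ m = 58 36 36 ∥ 5f 12 0f 24 7c.
Inner hash: sum = 88+54+54+95+18+15+36+124 = 484; mod 256 = 228 → e4.
Outer input = (K'⊕opad) ∥ inner = 32 5c 5c ∥ e4.
Outer hash (tag): sum = 50+92+92+228 = 462; mod 256 = 206 → ce.

ce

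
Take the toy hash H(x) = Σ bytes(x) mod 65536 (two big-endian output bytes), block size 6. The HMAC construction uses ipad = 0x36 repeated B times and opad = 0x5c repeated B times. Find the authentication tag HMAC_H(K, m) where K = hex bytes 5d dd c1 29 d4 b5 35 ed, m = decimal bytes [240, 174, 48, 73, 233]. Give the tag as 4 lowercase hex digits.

Key hex bytes 5d dd c1 29 d4 b5 35 ed is 8 bytes > B = 6, so hash it first: H(key) = 04 cf, then zero-pad to 6 bytes: K' = 04 cf 00 00 00 00.
K' ⊕ ipad = 32 f9 36 36 36 36.  K' ⊕ opad = 58 93 5c 5c 5c 5c.
Inner input = (K'⊕ipad) ∥ m = 32 f9 36 36 36 36 ∥ f0 ae 30 49 e9.
Inner hash: sum = 50+249+54+54+54+54+240+174+48+73+233 = 1283 → 05 03.
Outer input = (K'⊕opad) ∥ inner = 58 93 5c 5c 5c 5c ∥ 05 03.
Outer hash (tag): sum = 88+147+92+92+92+92+5+3 = 611 → 02 63.

0263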